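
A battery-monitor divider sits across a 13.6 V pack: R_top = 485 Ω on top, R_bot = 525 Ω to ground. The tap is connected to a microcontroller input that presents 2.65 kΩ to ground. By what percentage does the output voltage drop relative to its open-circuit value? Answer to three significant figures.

8.69 %

The divider's output (Thévenin) resistance is R_top‖R_bot = 252.1 Ω.
Fractional drop under load = R_th/(R_th + R_L) = 252.1 / (252.1 + 2650) = 0.08687.
So the output falls by 8.69 %.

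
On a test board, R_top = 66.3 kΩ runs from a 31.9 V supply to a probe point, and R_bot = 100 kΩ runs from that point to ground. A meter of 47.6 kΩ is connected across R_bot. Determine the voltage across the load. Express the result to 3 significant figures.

The load sits in parallel with R_bot: R_bot‖R_L = (100 × 47.6) / (100 + 47.6) = 32.25 kΩ.
V_out = 31.9 × 32.25 / (66.3 + 32.25) = 31.9 × 32.25/98.55 = 10.4 V.

V_out ≈ 10.4 V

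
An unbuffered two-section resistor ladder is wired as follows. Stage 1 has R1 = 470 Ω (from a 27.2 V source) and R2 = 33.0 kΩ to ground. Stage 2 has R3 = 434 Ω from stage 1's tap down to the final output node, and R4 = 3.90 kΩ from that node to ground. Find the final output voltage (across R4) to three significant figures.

Stage 2 presents R3+R4 = 4334 Ω as a load on stage 1's tap.
Stage 1's lower leg becomes R2‖(R3+R4) = 3831 Ω, so V_mid = 27.2 × 3831/4301 = 24.23 V.
Stage 2 is itself unloaded: V_out = V_mid × R4/(R3+R4) = 24.23 × 3900/4334 = 21.8 V.

V_out ≈ 21.8 V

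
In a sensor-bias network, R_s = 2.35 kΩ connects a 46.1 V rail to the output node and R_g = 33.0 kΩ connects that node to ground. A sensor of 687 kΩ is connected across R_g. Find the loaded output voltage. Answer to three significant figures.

The load sits in parallel with R_g: R_g‖R_L = (33.0 × 687) / (33.0 + 687) = 31.49 kΩ.
V_out = 46.1 × 31.49 / (2.35 + 31.49) = 46.1 × 31.49/33.84 = 42.9 V.

V_out ≈ 42.9 V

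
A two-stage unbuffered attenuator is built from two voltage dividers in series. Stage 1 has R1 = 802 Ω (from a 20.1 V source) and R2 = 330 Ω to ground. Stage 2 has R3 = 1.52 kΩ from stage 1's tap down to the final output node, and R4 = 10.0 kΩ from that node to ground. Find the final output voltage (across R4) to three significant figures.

Stage 2 presents R3+R4 = 11520 Ω as a load on stage 1's tap.
Stage 1's lower leg becomes R2‖(R3+R4) = 320.8 Ω, so V_mid = 20.1 × 320.8/1123 = 5.743 V.
Stage 2 is itself unloaded: V_out = V_mid × R4/(R3+R4) = 5.743 × 10000/11520 = 4.99 V.

V_out ≈ 4.99 V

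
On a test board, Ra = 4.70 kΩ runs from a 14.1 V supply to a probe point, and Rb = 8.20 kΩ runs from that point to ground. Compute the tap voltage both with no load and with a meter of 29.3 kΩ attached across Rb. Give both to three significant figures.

Open-circuit: V = 14.1 × 8.20/(4.70 + 8.20) = 8.96 V.
With the load, Rb becomes Rb‖R_L = 6.407 kΩ, so V = 14.1 × 6.407/11.11 = 8.13 V.

Unloaded: 8.96 V; loaded: 8.13 V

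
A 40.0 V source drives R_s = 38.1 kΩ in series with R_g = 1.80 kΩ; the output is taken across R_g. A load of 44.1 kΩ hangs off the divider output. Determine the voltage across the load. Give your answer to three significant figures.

V_out ≈ 1.74 V

The load sits in parallel with R_g: R_g‖R_L = (1.80 × 44.1) / (1.80 + 44.1) = 1.729 kΩ.
V_out = 40.0 × 1.729 / (38.1 + 1.729) = 40.0 × 1.729/39.83 = 1.74 V.
(Unloaded it would have been 1.80 V.)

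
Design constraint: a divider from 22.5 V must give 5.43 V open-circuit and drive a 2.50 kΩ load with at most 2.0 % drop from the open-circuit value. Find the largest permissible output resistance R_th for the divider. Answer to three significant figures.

R_th ≤ 51.0 Ω

Loading drop = R_th/(R_th + R_L) ≤ 0.0200, so R_th ≤ R_L · ε/(1−ε) = 2.50 kΩ × 0.0200/0.9800 = 51.0 Ω.
(Any R1, R2 with R2/(R1+R2) = 0.241 and R1‖R2 ≤ 51.0 Ω will meet the spec.)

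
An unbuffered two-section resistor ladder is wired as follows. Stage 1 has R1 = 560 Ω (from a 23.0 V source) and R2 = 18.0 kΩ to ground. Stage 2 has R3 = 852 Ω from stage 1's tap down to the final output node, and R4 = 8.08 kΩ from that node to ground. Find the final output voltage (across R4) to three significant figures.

V_out ≈ 19.0 V

Stage 2 presents R3+R4 = 8932 Ω as a load on stage 1's tap.
Stage 1's lower leg becomes R2‖(R3+R4) = 5970 Ω, so V_mid = 23.0 × 5970/6530 = 21.03 V.
Stage 2 is itself unloaded: V_out = V_mid × R4/(R3+R4) = 21.03 × 8080/8932 = 19.0 V.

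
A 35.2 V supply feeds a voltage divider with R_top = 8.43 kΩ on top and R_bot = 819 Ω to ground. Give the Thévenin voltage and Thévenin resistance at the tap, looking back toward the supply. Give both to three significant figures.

V_th is the open-circuit tap voltage: 35.2 × 819/(8430 + 819) = 3.12 V.
With the supply zeroed, R_top and R_bot appear in parallel from the tap: R_th = R_top‖R_bot = (8430 × 819)/9249 = 746 Ω.

V_th = 3.12 V, R_th = 746 Ω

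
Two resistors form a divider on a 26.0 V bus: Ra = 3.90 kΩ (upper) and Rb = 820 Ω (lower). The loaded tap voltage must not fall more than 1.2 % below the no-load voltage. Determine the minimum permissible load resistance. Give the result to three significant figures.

R_L(min) ≈ 55.8 kΩ

Output resistance R_th = Ra‖Rb = (3900 × 820)/4720 = 677.5 Ω.
The fractional drop is R_th/(R_th + R_L); requiring this ≤ 0.0120 gives R_L ≥ R_th(1/0.0120 − 1) = 677.5 × 82.33 = 55.8 kΩ.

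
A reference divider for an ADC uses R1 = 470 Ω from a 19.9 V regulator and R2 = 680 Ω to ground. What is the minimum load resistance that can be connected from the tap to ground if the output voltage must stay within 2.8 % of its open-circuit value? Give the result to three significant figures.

Output resistance R_th = R1‖R2 = (470 × 680)/1150 = 277.9 Ω.
The fractional drop is R_th/(R_th + R_L); requiring this ≤ 0.0280 gives R_L ≥ R_th(1/0.0280 − 1) = 277.9 × 34.71 = 9.65 kΩ.

R_L(min) ≈ 9.65 kΩ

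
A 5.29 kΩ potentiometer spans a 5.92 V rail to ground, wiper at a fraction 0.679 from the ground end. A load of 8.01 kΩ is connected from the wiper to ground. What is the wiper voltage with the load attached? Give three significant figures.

V ≈ 3.51 V

The wiper splits the pot into (1−α)R = 1.698 kΩ above and αR = 3.592 kΩ below.
Lower section ‖ load = 2.480 kΩ.
V_wiper = 5.92 × 2.480/(1.698 + 2.480) = 3.51 V.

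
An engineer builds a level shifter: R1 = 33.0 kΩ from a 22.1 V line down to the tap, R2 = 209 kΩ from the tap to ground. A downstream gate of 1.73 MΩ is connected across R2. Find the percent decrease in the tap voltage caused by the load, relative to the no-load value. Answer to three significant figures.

1.62 %

The divider's output (Thévenin) resistance is R1‖R2 = 28.50 kΩ.
Fractional drop under load = R_th/(R_th + R_L) = 28.50 / (28.50 + 1730) = 0.01621.
So the output falls by 1.62 %.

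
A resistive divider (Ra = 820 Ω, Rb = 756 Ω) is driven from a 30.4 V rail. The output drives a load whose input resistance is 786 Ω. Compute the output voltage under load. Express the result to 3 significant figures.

The load sits in parallel with Rb: Rb‖R_L = (756 × 786) / (756 + 786) = 385.4 Ω.
V_out = 30.4 × 385.4 / (820 + 385.4) = 30.4 × 385.4/1205 = 9.72 V.

V_out ≈ 9.72 V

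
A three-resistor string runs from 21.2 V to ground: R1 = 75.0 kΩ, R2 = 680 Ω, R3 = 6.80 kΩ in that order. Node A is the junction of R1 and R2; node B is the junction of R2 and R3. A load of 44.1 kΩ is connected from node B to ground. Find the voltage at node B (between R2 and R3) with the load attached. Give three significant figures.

At node B, R3 is in parallel with the load: R3‖R_L = 5892 Ω.
Below node A the resistance is R2 + (R3‖R_L) = 6572 Ω, so V_A = 21.2 × 6572/81570 = 1.708 V.
Then V_B = V_A × (R3‖R_L)/(R2 + R3‖R_L) = 1.708 × 5892/6572 = 1.53 V.

V ≈ 1.53 V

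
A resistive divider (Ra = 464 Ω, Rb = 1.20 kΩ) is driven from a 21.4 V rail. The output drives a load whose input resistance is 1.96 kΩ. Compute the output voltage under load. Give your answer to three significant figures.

The load sits in parallel with Rb: Rb‖R_L = (1200 × 1960) / (1200 + 1960) = 744.3 Ω.
V_out = 21.4 × 744.3 / (464 + 744.3) = 21.4 × 744.3/1208 = 13.2 V.

V_out ≈ 13.2 V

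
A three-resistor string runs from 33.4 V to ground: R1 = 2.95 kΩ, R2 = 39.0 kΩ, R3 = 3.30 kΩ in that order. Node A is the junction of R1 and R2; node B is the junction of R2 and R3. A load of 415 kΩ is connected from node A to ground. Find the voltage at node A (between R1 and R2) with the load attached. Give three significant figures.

V ≈ 31.0 V

Below node A the series string R2+R3 = 42.30 kΩ sits in parallel with the 415 kΩ load: 38.39 kΩ.
V_A = 33.4 × 38.39/(2.95 + 38.39) = 31.0 V.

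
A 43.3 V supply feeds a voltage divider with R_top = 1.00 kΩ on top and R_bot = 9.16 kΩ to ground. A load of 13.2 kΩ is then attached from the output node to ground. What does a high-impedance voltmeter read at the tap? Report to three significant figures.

V_out ≈ 36.5 V

The load sits in parallel with R_bot: R_bot‖R_L = (9.16 × 13.2) / (9.16 + 13.2) = 5.408 kΩ.
V_out = 43.3 × 5.408 / (1.00 + 5.408) = 43.3 × 5.408/6.408 = 36.5 V.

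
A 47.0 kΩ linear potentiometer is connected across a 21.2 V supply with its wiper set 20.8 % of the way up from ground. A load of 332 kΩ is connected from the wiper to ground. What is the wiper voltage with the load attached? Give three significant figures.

V ≈ 4.31 V

The wiper splits the pot into (1−α)R = 37.22 kΩ above and αR = 9.776 kΩ below.
Lower section ‖ load = 9.496 kΩ.
V_wiper = 21.2 × 9.496/(37.22 + 9.496) = 4.31 V.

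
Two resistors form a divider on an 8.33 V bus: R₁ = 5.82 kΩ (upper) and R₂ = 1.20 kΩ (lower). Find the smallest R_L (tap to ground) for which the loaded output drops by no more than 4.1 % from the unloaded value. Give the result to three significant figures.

R_L(min) ≈ 23.3 kΩ

Output resistance R_th = R₁‖R₂ = (5820 × 1200)/7020 = 994.9 Ω.
The fractional drop is R_th/(R_th + R_L); requiring this ≤ 0.0410 gives R_L ≥ R_th(1/0.0410 − 1) = 994.9 × 23.39 = 23.3 kΩ.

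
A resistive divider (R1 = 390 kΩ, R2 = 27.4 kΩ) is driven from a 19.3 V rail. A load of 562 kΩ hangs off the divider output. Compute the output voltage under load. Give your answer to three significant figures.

V_out ≈ 1.21 V

The load sits in parallel with R2: R2‖R_L = (27.4 × 562) / (27.4 + 562) = 26.13 kΩ.
V_out = 19.3 × 26.13 / (390 + 26.13) = 19.3 × 26.13/416.1 = 1.21 V.
(Unloaded it would have been 1.27 V.)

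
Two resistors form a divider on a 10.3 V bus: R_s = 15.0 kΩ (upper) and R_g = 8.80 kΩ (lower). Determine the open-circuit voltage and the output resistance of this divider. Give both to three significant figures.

V_th = 3.81 V, R_th = 5.55 kΩ

V_th is the open-circuit tap voltage: 10.3 × 8.80/(15.0 + 8.80) = 3.81 V.
With the supply zeroed, R_s and R_g appear in parallel from the tap: R_th = R_s‖R_g = (15.0 × 8.80)/23.80 = 5.55 kΩ.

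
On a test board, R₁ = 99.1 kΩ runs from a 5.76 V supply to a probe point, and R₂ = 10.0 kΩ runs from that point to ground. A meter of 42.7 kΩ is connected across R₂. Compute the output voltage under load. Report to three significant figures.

The load sits in parallel with R₂: R₂‖R_L = (10.0 × 42.7) / (10.0 + 42.7) = 8.102 kΩ.
V_out = 5.76 × 8.102 / (99.1 + 8.102) = 5.76 × 8.102/107.2 = 0.435 V.

V_out ≈ 0.435 V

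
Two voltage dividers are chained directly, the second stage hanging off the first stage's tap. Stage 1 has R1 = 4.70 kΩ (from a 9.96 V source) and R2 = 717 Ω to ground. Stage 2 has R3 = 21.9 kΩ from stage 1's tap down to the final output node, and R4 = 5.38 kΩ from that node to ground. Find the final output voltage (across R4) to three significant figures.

V_out ≈ 0.254 V

Stage 2 presents R3+R4 = 27280 Ω as a load on stage 1's tap.
Stage 1's lower leg becomes R2‖(R3+R4) = 698.6 Ω, so V_mid = 9.96 × 698.6/5399 = 1.289 V.
Stage 2 is itself unloaded: V_out = V_mid × R4/(R3+R4) = 1.289 × 5380/27280 = 0.254 V.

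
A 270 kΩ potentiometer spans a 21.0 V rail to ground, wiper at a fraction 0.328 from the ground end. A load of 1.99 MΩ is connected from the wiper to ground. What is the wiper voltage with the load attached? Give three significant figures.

V ≈ 6.69 V

The wiper splits the pot into (1−α)R = 181.4 kΩ above and αR = 88.56 kΩ below.
Lower section ‖ load = 84.79 kΩ.
V_wiper = 21.0 × 84.79/(181.4 + 84.79) = 6.69 V.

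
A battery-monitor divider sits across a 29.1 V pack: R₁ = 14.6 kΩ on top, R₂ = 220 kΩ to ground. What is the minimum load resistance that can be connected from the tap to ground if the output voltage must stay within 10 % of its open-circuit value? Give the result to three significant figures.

Output resistance R_th = R₁‖R₂ = (14.6 × 220)/234.6 = 13.69 kΩ.
The fractional drop is R_th/(R_th + R_L); requiring this ≤ 0.100 gives R_L ≥ R_th(1/0.100 − 1) = 13.69 × 9.000 = 123 kΩ.

R_L(min) ≈ 123 kΩ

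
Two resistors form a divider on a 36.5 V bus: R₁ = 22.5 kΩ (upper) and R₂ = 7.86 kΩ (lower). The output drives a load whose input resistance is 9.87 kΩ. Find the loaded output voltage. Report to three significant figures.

V_out ≈ 5.94 V

The load sits in parallel with R₂: R₂‖R_L = (7.86 × 9.87) / (7.86 + 9.87) = 4.376 kΩ.
V_out = 36.5 × 4.376 / (22.5 + 4.376) = 36.5 × 4.376/26.88 = 5.94 V.
(Unloaded it would have been 9.45 V.)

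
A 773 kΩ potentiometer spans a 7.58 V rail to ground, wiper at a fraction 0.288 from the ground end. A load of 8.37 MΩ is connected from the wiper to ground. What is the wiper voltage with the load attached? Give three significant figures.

The wiper splits the pot into (1−α)R = 550.4 kΩ above and αR = 222.6 kΩ below.
Lower section ‖ load = 216.9 kΩ.
V_wiper = 7.58 × 216.9/(550.4 + 216.9) = 2.14 V.

V ≈ 2.14 V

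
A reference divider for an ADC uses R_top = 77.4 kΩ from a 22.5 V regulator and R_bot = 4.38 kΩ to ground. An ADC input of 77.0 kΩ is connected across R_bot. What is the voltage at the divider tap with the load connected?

The load sits in parallel with R_bot: R_bot‖R_L = (4.38 × 77.0) / (4.38 + 77.0) = 4.144 kΩ.
V_out = 22.5 × 4.144 / (77.4 + 4.144) = 22.5 × 4.144/81.54 = 1.14 V.

V_out ≈ 1.14 V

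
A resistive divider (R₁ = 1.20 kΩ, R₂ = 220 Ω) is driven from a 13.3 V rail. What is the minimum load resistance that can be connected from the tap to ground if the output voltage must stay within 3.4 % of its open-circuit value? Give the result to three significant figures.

Output resistance R_th = R₁‖R₂ = (1200 × 220)/1420 = 185.9 Ω.
The fractional drop is R_th/(R_th + R_L); requiring this ≤ 0.0340 gives R_L ≥ R_th(1/0.0340 − 1) = 185.9 × 28.41 = 5.28 kΩ.

R_L(min) ≈ 5.28 kΩ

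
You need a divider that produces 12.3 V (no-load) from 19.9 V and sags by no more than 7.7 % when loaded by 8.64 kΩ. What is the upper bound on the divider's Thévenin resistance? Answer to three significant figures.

R_th ≤ 721 Ω

Loading drop = R_th/(R_th + R_L) ≤ 0.0770, so R_th ≤ R_L · ε/(1−ε) = 8.64 kΩ × 0.0770/0.9230 = 721 Ω.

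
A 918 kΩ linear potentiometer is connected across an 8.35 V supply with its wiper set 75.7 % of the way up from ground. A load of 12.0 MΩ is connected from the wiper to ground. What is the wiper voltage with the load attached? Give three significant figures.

V ≈ 6.23 V

The wiper splits the pot into (1−α)R = 223.1 kΩ above and αR = 694.9 kΩ below.
Lower section ‖ load = 656.9 kΩ.
V_wiper = 8.35 × 656.9/(223.1 + 656.9) = 6.23 V.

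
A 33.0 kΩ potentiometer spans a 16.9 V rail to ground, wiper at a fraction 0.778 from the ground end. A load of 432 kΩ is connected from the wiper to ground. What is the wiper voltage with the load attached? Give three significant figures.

The wiper splits the pot into (1−α)R = 7.326 kΩ above and αR = 25.67 kΩ below.
Lower section ‖ load = 24.23 kΩ.
V_wiper = 16.9 × 24.23/(7.326 + 24.23) = 13.0 V.

V ≈ 13.0 V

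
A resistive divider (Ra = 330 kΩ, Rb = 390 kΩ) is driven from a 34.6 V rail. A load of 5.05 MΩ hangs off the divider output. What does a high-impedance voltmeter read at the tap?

V_out ≈ 18.1 V

The load sits in parallel with Rb: Rb‖R_L = (390 × 5050) / (390 + 5050) = 362.0 kΩ.
V_out = 34.6 × 362.0 / (330 + 362.0) = 34.6 × 362.0/692.0 = 18.1 V.
(Unloaded it would have been 18.7 V.)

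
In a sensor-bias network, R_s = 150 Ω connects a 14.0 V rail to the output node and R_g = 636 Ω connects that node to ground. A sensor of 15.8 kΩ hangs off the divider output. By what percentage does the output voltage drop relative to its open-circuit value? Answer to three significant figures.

The divider's output (Thévenin) resistance is R_s‖R_g = 121.4 Ω.
Fractional drop under load = R_th/(R_th + R_L) = 121.4 / (121.4 + 15800) = 0.007623.
So the output falls by 0.762 %.

0.762 %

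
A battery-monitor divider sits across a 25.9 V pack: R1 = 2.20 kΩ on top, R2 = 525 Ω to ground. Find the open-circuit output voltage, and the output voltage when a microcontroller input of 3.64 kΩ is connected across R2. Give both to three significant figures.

Open-circuit: V = 25.9 × 525/(2200 + 525) = 4.99 V.
With the load, R2 becomes R2‖R_L = 458.8 Ω, so V = 25.9 × 458.8/2659 = 4.47 V.

Unloaded: 4.99 V; loaded: 4.47 V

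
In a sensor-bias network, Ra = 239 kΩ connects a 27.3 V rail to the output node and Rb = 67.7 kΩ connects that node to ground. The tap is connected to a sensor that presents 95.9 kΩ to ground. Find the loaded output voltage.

The load sits in parallel with Rb: Rb‖R_L = (67.7 × 95.9) / (67.7 + 95.9) = 39.68 kΩ.
V_out = 27.3 × 39.68 / (239 + 39.68) = 27.3 × 39.68/278.7 = 3.89 V.

V_out ≈ 3.89 V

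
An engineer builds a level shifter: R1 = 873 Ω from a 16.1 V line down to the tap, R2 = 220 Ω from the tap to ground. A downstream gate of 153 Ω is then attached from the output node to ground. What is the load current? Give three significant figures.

R2‖R_L = 90.24 Ω; V_out = 16.1 × 90.24/963.2 = 1.508 V.
I_L = V_out / R_L = 1.508 / 153 Ω = 9.86 mA.

I_L ≈ 9.86 mA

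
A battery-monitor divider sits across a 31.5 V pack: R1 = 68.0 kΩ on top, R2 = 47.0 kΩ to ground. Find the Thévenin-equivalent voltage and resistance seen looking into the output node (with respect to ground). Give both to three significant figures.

V_th = 12.9 V, R_th = 27.8 kΩ

V_th is the open-circuit tap voltage: 31.5 × 47.0/(68.0 + 47.0) = 12.9 V.
With the supply zeroed, R1 and R2 appear in parallel from the tap: R_th = R1‖R2 = (68.0 × 47.0)/115.0 = 27.8 kΩ.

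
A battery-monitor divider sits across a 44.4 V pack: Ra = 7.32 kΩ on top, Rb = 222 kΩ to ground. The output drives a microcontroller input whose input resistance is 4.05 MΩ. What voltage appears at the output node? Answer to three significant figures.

The load sits in parallel with Rb: Rb‖R_L = (222 × 4050) / (222 + 4050) = 210.5 kΩ.
V_out = 44.4 × 210.5 / (7.32 + 210.5) = 44.4 × 210.5/217.8 = 42.9 V.
(Unloaded it would have been 43.0 V.)

V_out ≈ 42.9 V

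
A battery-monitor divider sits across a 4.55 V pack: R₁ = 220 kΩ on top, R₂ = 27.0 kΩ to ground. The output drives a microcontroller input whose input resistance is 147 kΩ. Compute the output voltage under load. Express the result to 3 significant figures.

The load sits in parallel with R₂: R₂‖R_L = (27.0 × 147) / (27.0 + 147) = 22.81 kΩ.
V_out = 4.55 × 22.81 / (220 + 22.81) = 4.55 × 22.81/242.8 = 0.427 V.
(Unloaded it would have been 0.497 V.)

V_out ≈ 0.427 V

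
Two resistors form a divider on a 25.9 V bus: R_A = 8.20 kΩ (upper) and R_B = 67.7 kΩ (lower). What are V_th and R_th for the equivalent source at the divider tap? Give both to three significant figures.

V_th is the open-circuit tap voltage: 25.9 × 67.7/(8.20 + 67.7) = 23.1 V.
With the supply zeroed, R_A and R_B appear in parallel from the tap: R_th = R_A‖R_B = (8.20 × 67.7)/75.90 = 7.31 kΩ.

V_th = 23.1 V, R_th = 7.31 kΩ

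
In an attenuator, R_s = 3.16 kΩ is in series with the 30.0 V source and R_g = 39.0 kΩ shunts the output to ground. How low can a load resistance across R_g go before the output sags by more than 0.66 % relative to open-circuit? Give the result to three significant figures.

Output resistance R_th = R_s‖R_g = (3.16 × 39.0)/42.16 = 2.923 kΩ.
The fractional drop is R_th/(R_th + R_L); requiring this ≤ 0.00660 gives R_L ≥ R_th(1/0.00660 − 1) = 2.923 × 150.5 = 440 kΩ.

R_L(min) ≈ 440 kΩ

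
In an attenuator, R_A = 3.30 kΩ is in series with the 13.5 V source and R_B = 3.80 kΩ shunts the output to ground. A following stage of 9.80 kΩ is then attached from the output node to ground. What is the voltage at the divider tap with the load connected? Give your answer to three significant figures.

The load sits in parallel with R_B: R_B‖R_L = (3.80 × 9.80) / (3.80 + 9.80) = 2.738 kΩ.
V_out = 13.5 × 2.738 / (3.30 + 2.738) = 13.5 × 2.738/6.038 = 6.12 V.
(Unloaded it would have been 7.23 V.)

V_out ≈ 6.12 V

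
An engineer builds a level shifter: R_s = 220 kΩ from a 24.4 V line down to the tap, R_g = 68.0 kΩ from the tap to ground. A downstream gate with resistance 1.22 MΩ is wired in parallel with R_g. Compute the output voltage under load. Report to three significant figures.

V_out ≈ 5.53 V

The load sits in parallel with R_g: R_g‖R_L = (68.0 × 1220) / (68.0 + 1220) = 64.41 kΩ.
V_out = 24.4 × 64.41 / (220 + 64.41) = 24.4 × 64.41/284.4 = 5.53 V.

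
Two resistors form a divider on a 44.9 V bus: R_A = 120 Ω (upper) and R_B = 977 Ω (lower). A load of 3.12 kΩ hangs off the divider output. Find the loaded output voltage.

The load sits in parallel with R_B: R_B‖R_L = (977 × 3120) / (977 + 3120) = 744.0 Ω.
V_out = 44.9 × 744.0 / (120 + 744.0) = 44.9 × 744.0/864.0 = 38.7 V.
(Unloaded it would have been 40.0 V.)

V_out ≈ 38.7 V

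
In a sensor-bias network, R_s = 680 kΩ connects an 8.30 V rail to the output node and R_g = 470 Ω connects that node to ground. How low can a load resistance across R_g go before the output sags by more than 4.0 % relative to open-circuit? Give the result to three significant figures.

R_L(min) ≈ 11.3 kΩ

Output resistance R_th = R_s‖R_g = (680000 × 470)/680500 = 469.7 Ω.
The fractional drop is R_th/(R_th + R_L); requiring this ≤ 0.0400 gives R_L ≥ R_th(1/0.0400 − 1) = 469.7 × 24.00 = 11.3 kΩ.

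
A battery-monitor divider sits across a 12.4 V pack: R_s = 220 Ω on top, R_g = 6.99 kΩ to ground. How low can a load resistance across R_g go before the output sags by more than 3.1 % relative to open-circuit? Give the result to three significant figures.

R_L(min) ≈ 6.67 kΩ

Output resistance R_th = R_s‖R_g = (220 × 6990)/7210 = 213.3 Ω.
The fractional drop is R_th/(R_th + R_L); requiring this ≤ 0.0310 gives R_L ≥ R_th(1/0.0310 − 1) = 213.3 × 31.26 = 6.67 kΩ.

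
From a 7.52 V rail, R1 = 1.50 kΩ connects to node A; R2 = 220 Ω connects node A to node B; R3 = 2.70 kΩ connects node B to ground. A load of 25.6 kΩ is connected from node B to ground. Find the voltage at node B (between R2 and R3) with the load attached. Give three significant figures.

V ≈ 4.41 V

At node B, R3 is in parallel with the load: R3‖R_L = 2442 Ω.
Below node A the resistance is R2 + (R3‖R_L) = 2662 Ω, so V_A = 7.52 × 2662/4162 = 4.810 V.
Then V_B = V_A × (R3‖R_L)/(R2 + R3‖R_L) = 4.810 × 2442/2662 = 4.41 V.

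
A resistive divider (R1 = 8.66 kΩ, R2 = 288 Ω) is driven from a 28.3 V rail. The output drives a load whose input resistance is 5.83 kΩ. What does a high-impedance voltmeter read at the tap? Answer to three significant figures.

The load sits in parallel with R2: R2‖R_L = (288 × 5830) / (288 + 5830) = 274.4 Ω.
V_out = 28.3 × 274.4 / (8660 + 274.4) = 28.3 × 274.4/8934 = 0.869 V.

V_out ≈ 0.869 V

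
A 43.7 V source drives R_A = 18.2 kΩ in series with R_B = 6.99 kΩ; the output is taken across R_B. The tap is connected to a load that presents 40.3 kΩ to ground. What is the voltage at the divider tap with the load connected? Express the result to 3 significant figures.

V_out ≈ 10.8 V

The load sits in parallel with R_B: R_B‖R_L = (6.99 × 40.3) / (6.99 + 40.3) = 5.957 kΩ.
V_out = 43.7 × 5.957 / (18.2 + 5.957) = 43.7 × 5.957/24.16 = 10.8 V.
(Unloaded it would have been 12.1 V.)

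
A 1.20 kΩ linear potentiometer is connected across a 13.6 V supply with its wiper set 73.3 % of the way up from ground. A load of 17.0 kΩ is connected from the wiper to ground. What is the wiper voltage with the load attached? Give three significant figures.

V ≈ 9.83 V

The wiper splits the pot into (1−α)R = 320.4 Ω above and αR = 879.6 Ω below.
Lower section ‖ load = 836.3 Ω.
V_wiper = 13.6 × 836.3/(320.4 + 836.3) = 9.83 V.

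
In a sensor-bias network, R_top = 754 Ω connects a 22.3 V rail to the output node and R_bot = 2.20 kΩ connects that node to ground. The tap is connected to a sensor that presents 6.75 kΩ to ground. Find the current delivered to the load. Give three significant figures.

I_L ≈ 2.27 mA

R_bot‖R_L = 1659 Ω; V_out = 22.3 × 1659/2413 = 15.33 V.
I_L = V_out / R_L = 15.33 / 6.75 kΩ = 2.27 mA.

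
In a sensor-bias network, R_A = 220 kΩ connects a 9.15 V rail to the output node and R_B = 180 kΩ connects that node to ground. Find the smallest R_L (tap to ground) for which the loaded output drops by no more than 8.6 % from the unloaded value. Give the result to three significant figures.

Output resistance R_th = R_A‖R_B = (220 × 180)/400.0 = 99.00 kΩ.
The fractional drop is R_th/(R_th + R_L); requiring this ≤ 0.0860 gives R_L ≥ R_th(1/0.0860 − 1) = 99.00 × 10.63 = 1.05 MΩ.

R_L(min) ≈ 1.05 MΩ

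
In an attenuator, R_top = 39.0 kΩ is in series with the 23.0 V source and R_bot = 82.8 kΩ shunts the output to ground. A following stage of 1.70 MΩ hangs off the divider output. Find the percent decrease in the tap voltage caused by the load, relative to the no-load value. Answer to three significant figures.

1.54 %

The divider's output (Thévenin) resistance is R_top‖R_bot = 26.51 kΩ.
Fractional drop under load = R_th/(R_th + R_L) = 26.51 / (26.51 + 1700) = 0.01536.
So the output falls by 1.54 %.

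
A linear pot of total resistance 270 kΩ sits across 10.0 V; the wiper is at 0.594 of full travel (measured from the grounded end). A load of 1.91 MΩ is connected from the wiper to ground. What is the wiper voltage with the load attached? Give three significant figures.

V ≈ 5.74 V

The wiper splits the pot into (1−α)R = 109.6 kΩ above and αR = 160.4 kΩ below.
Lower section ‖ load = 148.0 kΩ.
V_wiper = 10.0 × 148.0/(109.6 + 148.0) = 5.74 V.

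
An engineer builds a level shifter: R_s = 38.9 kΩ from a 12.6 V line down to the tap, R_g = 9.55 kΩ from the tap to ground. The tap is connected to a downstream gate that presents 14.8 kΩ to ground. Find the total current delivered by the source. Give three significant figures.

R_g‖R_L = 5.805 kΩ, so the source sees R_s + R_g‖R_L = 44.70 kΩ.
I = 12.6 V / 44.70 kΩ = 0.282 mA.

I ≈ 0.282 mA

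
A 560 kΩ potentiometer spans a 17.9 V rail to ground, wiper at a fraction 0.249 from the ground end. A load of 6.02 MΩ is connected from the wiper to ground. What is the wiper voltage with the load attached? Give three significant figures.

The wiper splits the pot into (1−α)R = 420.6 kΩ above and αR = 139.4 kΩ below.
Lower section ‖ load = 136.3 kΩ.
V_wiper = 17.9 × 136.3/(420.6 + 136.3) = 4.38 V.

V ≈ 4.38 V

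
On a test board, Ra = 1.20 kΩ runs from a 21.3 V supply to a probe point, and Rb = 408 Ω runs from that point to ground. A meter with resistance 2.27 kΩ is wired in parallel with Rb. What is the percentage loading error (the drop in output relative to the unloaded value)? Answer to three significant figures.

Unloaded V = 21.3 × 408/1608 = 5.4045 V.
Loaded: Rb‖R_L = 345.8 Ω, giving V = 21.3 × 345.8/1546 = 4.7653 V.
Drop = (5.4045 − 4.7653) / 5.4045 = 11.8 %.

11.8 %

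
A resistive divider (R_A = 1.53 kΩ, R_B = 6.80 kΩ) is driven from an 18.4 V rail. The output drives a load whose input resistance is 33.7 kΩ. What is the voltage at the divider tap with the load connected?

The load sits in parallel with R_B: R_B‖R_L = (6.80 × 33.7) / (6.80 + 33.7) = 5.658 kΩ.
V_out = 18.4 × 5.658 / (1.53 + 5.658) = 18.4 × 5.658/7.188 = 14.5 V.
(Unloaded it would have been 15.0 V.)

V_out ≈ 14.5 V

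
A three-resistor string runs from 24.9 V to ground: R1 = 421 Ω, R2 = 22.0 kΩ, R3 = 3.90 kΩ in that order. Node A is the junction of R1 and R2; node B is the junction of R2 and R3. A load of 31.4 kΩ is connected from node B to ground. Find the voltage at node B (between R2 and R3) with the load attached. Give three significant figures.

At node B, R3 is in parallel with the load: R3‖R_L = 3469 Ω.
Below node A the resistance is R2 + (R3‖R_L) = 25470 Ω, so V_A = 24.9 × 25470/25890 = 24.50 V.
Then V_B = V_A × (R3‖R_L)/(R2 + R3‖R_L) = 24.50 × 3469/25470 = 3.34 V.

V ≈ 3.34 V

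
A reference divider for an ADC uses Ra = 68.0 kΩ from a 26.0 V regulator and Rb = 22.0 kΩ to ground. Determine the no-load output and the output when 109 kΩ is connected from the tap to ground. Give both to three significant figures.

Open-circuit: V = 26.0 × 22.0/(68.0 + 22.0) = 6.36 V.
With the load, Rb becomes Rb‖R_L = 18.31 kΩ, so V = 26.0 × 18.31/86.31 = 5.51 V.

Unloaded: 6.36 V; loaded: 5.51 V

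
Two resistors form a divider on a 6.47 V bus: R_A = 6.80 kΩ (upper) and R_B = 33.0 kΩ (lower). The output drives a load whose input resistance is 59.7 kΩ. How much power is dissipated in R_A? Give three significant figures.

P ≈ 0.362 mW

Total resistance from the source is R_A + (R_B‖R_L) = 28.05 kΩ, so I = 6.47/28.05 kΩ = 0.2306 mA.
P = I²·R_A = (0.2306 mA)² × 6.80 kΩ = 0.362 mW.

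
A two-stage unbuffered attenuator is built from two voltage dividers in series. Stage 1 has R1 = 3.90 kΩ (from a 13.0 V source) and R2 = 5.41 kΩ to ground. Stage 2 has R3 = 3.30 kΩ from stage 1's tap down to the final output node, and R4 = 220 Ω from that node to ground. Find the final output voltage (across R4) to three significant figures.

Stage 2 presents R3+R4 = 3520 Ω as a load on stage 1's tap.
Stage 1's lower leg becomes R2‖(R3+R4) = 2132 Ω, so V_mid = 13.0 × 2132/6032 = 4.596 V.
Stage 2 is itself unloaded: V_out = V_mid × R4/(R3+R4) = 4.596 × 220/3520 = 0.287 V.

V_out ≈ 0.287 V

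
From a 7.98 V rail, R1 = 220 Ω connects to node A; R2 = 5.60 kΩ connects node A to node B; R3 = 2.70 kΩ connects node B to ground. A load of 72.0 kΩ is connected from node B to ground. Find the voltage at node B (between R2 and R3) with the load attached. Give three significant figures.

V ≈ 2.47 V

At node B, R3 is in parallel with the load: R3‖R_L = 2602 Ω.
Below node A the resistance is R2 + (R3‖R_L) = 8202 Ω, so V_A = 7.98 × 8202/8422 = 7.772 V.
Then V_B = V_A × (R3‖R_L)/(R2 + R3‖R_L) = 7.772 × 2602/8202 = 2.47 V.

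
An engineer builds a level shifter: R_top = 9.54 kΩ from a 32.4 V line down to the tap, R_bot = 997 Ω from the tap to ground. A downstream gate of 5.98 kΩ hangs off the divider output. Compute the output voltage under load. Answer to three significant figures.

The load sits in parallel with R_bot: R_bot‖R_L = (997 × 5980) / (997 + 5980) = 854.5 Ω.
V_out = 32.4 × 854.5 / (9540 + 854.5) = 32.4 × 854.5/10390 = 2.66 V.

V_out ≈ 2.66 V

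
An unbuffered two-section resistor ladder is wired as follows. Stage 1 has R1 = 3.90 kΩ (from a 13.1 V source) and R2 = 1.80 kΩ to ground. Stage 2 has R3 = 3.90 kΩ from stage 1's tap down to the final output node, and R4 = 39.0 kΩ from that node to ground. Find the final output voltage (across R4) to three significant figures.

Stage 2 presents R3+R4 = 42.90 kΩ as a load on stage 1's tap.
Stage 1's lower leg becomes R2‖(R3+R4) = 1.728 kΩ, so V_mid = 13.1 × 1.728/5.628 = 4.021 V.
Stage 2 is itself unloaded: V_out = V_mid × R4/(R3+R4) = 4.021 × 39.0/42.90 = 3.66 V.

V_out ≈ 3.66 V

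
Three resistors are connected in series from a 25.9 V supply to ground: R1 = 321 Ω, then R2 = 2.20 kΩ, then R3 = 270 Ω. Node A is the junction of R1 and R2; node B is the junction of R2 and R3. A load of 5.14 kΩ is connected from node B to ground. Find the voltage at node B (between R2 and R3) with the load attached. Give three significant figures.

V ≈ 2.39 V

At node B, R3 is in parallel with the load: R3‖R_L = 256.5 Ω.
Below node A the resistance is R2 + (R3‖R_L) = 2457 Ω, so V_A = 25.9 × 2457/2778 = 22.91 V.
Then V_B = V_A × (R3‖R_L)/(R2 + R3‖R_L) = 22.91 × 256.5/2457 = 2.39 V.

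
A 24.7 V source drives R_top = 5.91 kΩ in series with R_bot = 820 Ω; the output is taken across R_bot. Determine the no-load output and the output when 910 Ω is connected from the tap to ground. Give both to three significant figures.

Unloaded: 3.01 V; loaded: 1.68 V

Open-circuit: V = 24.7 × 820/(5910 + 820) = 3.01 V.
With the load, R_bot becomes R_bot‖R_L = 431.3 Ω, so V = 24.7 × 431.3/6341 = 1.68 V.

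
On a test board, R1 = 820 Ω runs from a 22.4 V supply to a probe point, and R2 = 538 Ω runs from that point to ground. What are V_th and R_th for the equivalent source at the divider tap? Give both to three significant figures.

V_th is the open-circuit tap voltage: 22.4 × 538/(820 + 538) = 8.87 V.
With the supply zeroed, R1 and R2 appear in parallel from the tap: R_th = R1‖R2 = (820 × 538)/1358 = 325 Ω.

V_th = 8.87 V, R_th = 325 Ω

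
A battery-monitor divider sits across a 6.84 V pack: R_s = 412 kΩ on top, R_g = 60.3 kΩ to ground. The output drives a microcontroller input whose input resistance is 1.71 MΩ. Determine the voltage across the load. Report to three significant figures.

The load sits in parallel with R_g: R_g‖R_L = (60.3 × 1710) / (60.3 + 1710) = 58.25 kΩ.
V_out = 6.84 × 58.25 / (412 + 58.25) = 6.84 × 58.25/470.2 = 0.847 V.
(Unloaded it would have been 0.873 V.)

V_out ≈ 0.847 V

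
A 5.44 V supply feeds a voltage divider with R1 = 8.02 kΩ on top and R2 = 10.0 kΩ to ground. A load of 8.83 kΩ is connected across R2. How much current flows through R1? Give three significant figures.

I ≈ 0.428 mA

R2‖R_L = 4.689 kΩ, so the source sees R1 + R2‖R_L = 12.71 kΩ.
I = 5.44 V / 12.71 kΩ = 0.428 mA.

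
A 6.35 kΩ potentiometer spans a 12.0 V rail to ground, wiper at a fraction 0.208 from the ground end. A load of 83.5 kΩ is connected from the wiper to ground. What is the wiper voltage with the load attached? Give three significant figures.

The wiper splits the pot into (1−α)R = 5.029 kΩ above and αR = 1.321 kΩ below.
Lower section ‖ load = 1.300 kΩ.
V_wiper = 12.0 × 1.300/(5.029 + 1.300) = 2.47 V.

V ≈ 2.47 V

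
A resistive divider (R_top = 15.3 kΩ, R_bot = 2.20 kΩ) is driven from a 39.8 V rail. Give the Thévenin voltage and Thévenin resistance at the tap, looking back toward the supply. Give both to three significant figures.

V_th is the open-circuit tap voltage: 39.8 × 2.20/(15.3 + 2.20) = 5.00 V.
With the supply zeroed, R_top and R_bot appear in parallel from the tap: R_th = R_top‖R_bot = (15.3 × 2.20)/17.50 = 1.92 kΩ.

V_th = 5.00 V, R_th = 1.92 kΩ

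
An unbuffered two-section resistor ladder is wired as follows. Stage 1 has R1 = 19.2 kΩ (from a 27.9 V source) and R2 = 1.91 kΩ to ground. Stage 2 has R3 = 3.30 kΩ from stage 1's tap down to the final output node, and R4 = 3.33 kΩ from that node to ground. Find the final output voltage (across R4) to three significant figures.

V_out ≈ 1.00 V

Stage 2 presents R3+R4 = 6.630 kΩ as a load on stage 1's tap.
Stage 1's lower leg becomes R2‖(R3+R4) = 1.483 kΩ, so V_mid = 27.9 × 1.483/20.68 = 2.000 V.
Stage 2 is itself unloaded: V_out = V_mid × R4/(R3+R4) = 2.000 × 3.33/6.630 = 1.00 V.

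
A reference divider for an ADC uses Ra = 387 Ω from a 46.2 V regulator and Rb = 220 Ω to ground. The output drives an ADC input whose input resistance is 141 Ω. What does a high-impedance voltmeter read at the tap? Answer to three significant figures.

V_out ≈ 8.39 V

The load sits in parallel with Rb: Rb‖R_L = (220 × 141) / (220 + 141) = 85.93 Ω.
V_out = 46.2 × 85.93 / (387 + 85.93) = 46.2 × 85.93/472.9 = 8.39 V.
(Unloaded it would have been 16.7 V.)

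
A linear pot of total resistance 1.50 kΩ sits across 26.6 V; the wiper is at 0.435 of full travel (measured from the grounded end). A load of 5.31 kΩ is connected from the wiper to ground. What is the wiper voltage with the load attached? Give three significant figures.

The wiper splits the pot into (1−α)R = 847.5 Ω above and αR = 652.5 Ω below.
Lower section ‖ load = 581.1 Ω.
V_wiper = 26.6 × 581.1/(847.5 + 581.1) = 10.8 V.

V ≈ 10.8 V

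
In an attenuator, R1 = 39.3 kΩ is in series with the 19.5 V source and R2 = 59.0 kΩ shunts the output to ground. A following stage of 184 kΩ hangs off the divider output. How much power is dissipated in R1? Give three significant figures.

Total resistance from the source is R1 + (R2‖R_L) = 83.97 kΩ, so I = 19.5/83.97 kΩ = 0.2322 mA.
P = I²·R1 = (0.2322 mA)² × 39.3 kΩ = 2.12 mW.

P ≈ 2.12 mW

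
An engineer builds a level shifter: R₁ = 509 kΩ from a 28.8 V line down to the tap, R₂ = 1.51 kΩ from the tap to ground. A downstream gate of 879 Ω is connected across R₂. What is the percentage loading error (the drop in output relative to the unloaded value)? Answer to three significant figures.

The divider's output (Thévenin) resistance is R₁‖R₂ = 1506 Ω.
Fractional drop under load = R_th/(R_th + R_L) = 1506 / (1506 + 879) = 0.6314.
So the output falls by 63.1 %.

63.1 %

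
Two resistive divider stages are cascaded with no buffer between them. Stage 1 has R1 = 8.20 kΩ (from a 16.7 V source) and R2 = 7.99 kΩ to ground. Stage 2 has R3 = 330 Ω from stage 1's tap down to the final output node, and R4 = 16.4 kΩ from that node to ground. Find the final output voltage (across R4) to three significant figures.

V_out ≈ 6.51 V

Stage 2 presents R3+R4 = 16730 Ω as a load on stage 1's tap.
Stage 1's lower leg becomes R2‖(R3+R4) = 5407 Ω, so V_mid = 16.7 × 5407/13610 = 6.636 V.
Stage 2 is itself unloaded: V_out = V_mid × R4/(R3+R4) = 6.636 × 16400/16730 = 6.51 V.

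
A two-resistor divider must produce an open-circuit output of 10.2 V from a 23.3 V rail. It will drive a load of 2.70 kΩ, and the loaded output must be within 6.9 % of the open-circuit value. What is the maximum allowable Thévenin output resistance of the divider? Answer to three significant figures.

R_th ≤ 200 Ω

Loading drop = R_th/(R_th + R_L) ≤ 0.0690, so R_th ≤ R_L · ε/(1−ε) = 2.70 kΩ × 0.0690/0.9310 = 200 Ω.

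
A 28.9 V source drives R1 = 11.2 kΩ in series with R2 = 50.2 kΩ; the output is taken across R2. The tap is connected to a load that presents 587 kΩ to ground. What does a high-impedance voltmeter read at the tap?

V_out ≈ 23.3 V

The load sits in parallel with R2: R2‖R_L = (50.2 × 587) / (50.2 + 587) = 46.25 kΩ.
V_out = 28.9 × 46.25 / (11.2 + 46.25) = 28.9 × 46.25/57.45 = 23.3 V.
(Unloaded it would have been 23.6 V.)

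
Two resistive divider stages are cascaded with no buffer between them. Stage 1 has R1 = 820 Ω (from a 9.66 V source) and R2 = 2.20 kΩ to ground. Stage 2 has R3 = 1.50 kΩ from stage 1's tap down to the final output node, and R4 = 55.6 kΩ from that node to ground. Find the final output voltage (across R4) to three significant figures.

V_out ≈ 6.78 V

Stage 2 presents R3+R4 = 57100 Ω as a load on stage 1's tap.
Stage 1's lower leg becomes R2‖(R3+R4) = 2118 Ω, so V_mid = 9.66 × 2118/2938 = 6.964 V.
Stage 2 is itself unloaded: V_out = V_mid × R4/(R3+R4) = 6.964 × 55600/57100 = 6.78 V.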